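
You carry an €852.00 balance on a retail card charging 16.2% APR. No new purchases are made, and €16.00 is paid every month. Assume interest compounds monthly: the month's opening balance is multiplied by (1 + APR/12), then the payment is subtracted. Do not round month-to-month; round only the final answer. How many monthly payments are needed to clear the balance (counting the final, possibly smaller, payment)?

95 months

Monthly rate r = 16.2%/12 = 1.35% = 0.0135.
Recurrence: B ← B·(1+r) − €16.00.
Month 1: interest €11.50; balance after payment €847.50.
Month 2: interest €11.44; balance after payment €842.94.
Closed form: n = −ln(1 − rB₀/P)/ln(1+r) = −ln(0.28112)/ln(1.0135) ≈ 94.630, so the balance reaches zero during payment 95.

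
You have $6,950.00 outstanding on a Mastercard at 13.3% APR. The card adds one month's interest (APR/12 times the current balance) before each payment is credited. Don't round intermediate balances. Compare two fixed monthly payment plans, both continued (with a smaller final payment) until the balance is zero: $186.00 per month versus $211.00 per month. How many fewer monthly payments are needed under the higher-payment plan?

7 fewer payments

Monthly rate r = 13.3%/12 = 1.10833% = 0.0110833.
At $186.00/mo: n = ⌈−ln(1 − rB₀/P)/ln(1+r)⌉ = 49 payments (last $94.64); total interest = total paid − $6,950.00 = $2,072.64.
At $211.00/mo: 42 payments (last $44.59); total interest $1,745.59.
Payments saved = 49 − 42 = 7.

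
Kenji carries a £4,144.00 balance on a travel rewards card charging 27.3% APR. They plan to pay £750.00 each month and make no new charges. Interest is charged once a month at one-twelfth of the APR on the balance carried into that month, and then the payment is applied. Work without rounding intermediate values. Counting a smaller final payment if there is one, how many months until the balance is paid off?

6 months

Monthly rate r = 27.3%/12 = 2.275% = 0.02275.
Recurrence: B ← B·(1+r) − £750.00.
Month 1: interest £94.28; balance after payment £3,488.28.
Month 2: interest £79.36; balance after payment £2,817.63.
Month 3: interest £64.10; balance after payment £2,131.74.
Month 4: interest £48.50; balance after payment £1,430.23.
Month 5: interest £32.54; balance after payment £712.77.
Month 6: interest £16.22; balance after payment £0.00.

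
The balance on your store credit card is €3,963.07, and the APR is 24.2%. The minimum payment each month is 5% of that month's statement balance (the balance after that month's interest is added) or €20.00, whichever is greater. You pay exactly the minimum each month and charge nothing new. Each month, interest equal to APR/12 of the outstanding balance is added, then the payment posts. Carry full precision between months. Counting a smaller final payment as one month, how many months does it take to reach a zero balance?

Monthly rate r = 24.2%/12 = 2.01667% = 0.0201667.
While 5% of the post-interest balance exceeds €20.00, each month B ← (B·(1+r))·(1 − 0.05), i.e. B shrinks by the factor (1+r)·0.95 = 0.96916.
This holds for months 1–74. Entering month 75 the balance is €390.16; 5% of the post-interest balance is now below €20.00, so the flat €20.00 minimum applies from here.
From month 75 a fixed €20.00 at rate r clears €390.16 in 26 more payments. Total: 74 + 26 = 100 months.

100 months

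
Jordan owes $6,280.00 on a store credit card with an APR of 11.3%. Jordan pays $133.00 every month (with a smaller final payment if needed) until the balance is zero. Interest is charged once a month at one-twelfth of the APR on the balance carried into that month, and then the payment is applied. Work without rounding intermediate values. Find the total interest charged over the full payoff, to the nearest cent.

$2,065.89

Monthly rate r = 11.3%/12 = 0.941667% = 0.00941667.
Payoff takes n = ⌈−ln(1 − rB₀/P)/ln(1+r)⌉ = ⌈62.750⌉ = 63 payments; the last is $99.89.
Total paid = 62·$133.00 + $99.89 = $8,345.89.
Total interest = total paid − principal = $8,345.89 − $6,280.00 = $2,065.89.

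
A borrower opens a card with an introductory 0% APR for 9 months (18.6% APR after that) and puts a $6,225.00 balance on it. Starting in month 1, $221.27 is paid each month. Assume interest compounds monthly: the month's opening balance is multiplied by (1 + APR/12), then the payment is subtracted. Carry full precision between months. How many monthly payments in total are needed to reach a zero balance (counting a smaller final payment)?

Promo months 1–9 at r₀ = 0%/12 = 0; months 10+ at r₁ = 18.6%/12 = 0.0155.
After month 9 (no interest yet): B = $6,225.00 − 9·$221.27 = $4,233.57.
Then at r₁ with $221.27/mo: n₂ = −ln(1 − r₁·B/P)/ln(1+r₁) ≈ 22.87 → 23 more payments.

32 months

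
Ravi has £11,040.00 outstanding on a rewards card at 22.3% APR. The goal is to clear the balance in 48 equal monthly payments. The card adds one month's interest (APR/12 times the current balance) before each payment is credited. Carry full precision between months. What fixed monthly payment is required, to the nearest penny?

£349.63

Monthly rate r = 22.3%/12 = 1.85833% = 0.0185833.
Level-payment amortization: P = B₀·r / (1 − (1+r)^(−n)) = 11040.00·0.0185833 / (1 − 1.01858^(−48)).
Denominator 1 − (1+r)^(−48) = 0.586795687.
P = 205.16 / 0.586795687 ≈ 349.63.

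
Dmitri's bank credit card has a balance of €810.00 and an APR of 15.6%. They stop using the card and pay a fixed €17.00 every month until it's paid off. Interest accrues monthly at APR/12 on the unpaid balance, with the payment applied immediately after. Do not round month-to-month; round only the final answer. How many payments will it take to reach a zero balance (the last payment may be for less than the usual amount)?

Monthly rate r = 15.6%/12 = 1.3% = 0.013.
Recurrence: B ← B·(1+r) − €17.00.
Month 1: interest €10.53; balance after payment €803.53.
Month 2: interest €10.45; balance after payment €796.98.
Closed form: n = −ln(1 − rB₀/P)/ln(1+r) = −ln(0.38059)/ln(1.013) ≈ 74.793, so the balance reaches zero during payment 75.

75 payments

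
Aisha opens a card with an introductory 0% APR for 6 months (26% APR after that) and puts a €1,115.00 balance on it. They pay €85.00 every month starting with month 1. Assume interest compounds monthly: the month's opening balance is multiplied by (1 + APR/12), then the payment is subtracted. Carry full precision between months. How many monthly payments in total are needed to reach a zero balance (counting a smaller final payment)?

Promo months 1–6 at r₀ = 0%/12 = 0; months 7+ at r₁ = 26%/12 = 0.0216667.
After month 6 (no interest yet): B = €1,115.00 − 6·€85.00 = €605.00.
Then at r₁ with €85.00/mo: n₂ = −ln(1 − r₁·B/P)/ln(1+r₁) ≈ 7.81 → 8 more payments.

14 payments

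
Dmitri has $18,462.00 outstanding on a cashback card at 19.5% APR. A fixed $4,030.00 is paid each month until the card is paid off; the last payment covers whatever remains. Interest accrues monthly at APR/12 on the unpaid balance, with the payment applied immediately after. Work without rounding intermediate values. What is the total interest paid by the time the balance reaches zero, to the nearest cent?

$883.98

Monthly rate r = 19.5%/12 = 1.625% = 0.01625.
Payoff takes n = ⌈−ln(1 − rB₀/P)/ln(1+r)⌉ = ⌈4.799⌉ = 5 payments; the last is $3,225.98.
Total paid = 4·$4,030.00 + $3,225.98 = $19,345.98.
Total interest = total paid − principal = $19,345.98 − $18,462.00 = $883.98.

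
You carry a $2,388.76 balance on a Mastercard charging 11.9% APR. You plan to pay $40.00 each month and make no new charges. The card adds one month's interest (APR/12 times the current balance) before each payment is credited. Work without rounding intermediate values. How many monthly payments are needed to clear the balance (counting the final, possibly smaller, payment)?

91 months

Monthly rate r = 11.9%/12 = 0.991667% = 0.00991667.
Recurrence: B ← B·(1+r) − $40.00.
Month 1: interest $23.69; balance after payment $2,372.45.
Month 2: interest $23.53; balance after payment $2,355.98.
Closed form: n = −ln(1 − rB₀/P)/ln(1+r) = −ln(0.40779)/ln(1.00992) ≈ 90.903, so the balance reaches zero during payment 91.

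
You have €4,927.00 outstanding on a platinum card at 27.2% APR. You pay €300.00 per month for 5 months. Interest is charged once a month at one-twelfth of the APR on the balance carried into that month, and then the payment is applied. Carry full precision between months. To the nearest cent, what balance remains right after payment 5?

€3,941.73

Monthly rate r = 27.2%/12 = 2.26667% = 0.0226667.
Each month: B ← B·(1+r) − €300.00.
Month 1: interest €111.68; balance after payment €4,738.68.
Month 2: interest €107.41; balance after payment €4,546.09.
Month 3: interest €103.04; balance after payment €4,349.13.
Month 4: interest €98.58; balance after payment €4,147.71.
Month 5: interest €94.01; balance after payment €3,941.73.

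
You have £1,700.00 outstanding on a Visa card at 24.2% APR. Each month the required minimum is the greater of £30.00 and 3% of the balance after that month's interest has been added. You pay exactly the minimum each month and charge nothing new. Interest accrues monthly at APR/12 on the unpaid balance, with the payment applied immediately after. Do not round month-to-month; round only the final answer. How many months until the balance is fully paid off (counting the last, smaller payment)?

Monthly rate r = 24.2%/12 = 2.01667% = 0.0201667.
While 3% of the post-interest balance exceeds £30.00, each month B ← (B·(1+r))·(1 − 0.03), i.e. B shrinks by the factor (1+r)·0.97 = 0.98956.
This holds for months 1–53. Entering month 54 the balance is £974.81; 3% of the post-interest balance is now below £30.00, so the flat £30.00 minimum applies from here.
From month 54 a fixed £30.00 at rate r clears £974.81 in 54 more payments. Total: 53 + 54 = 107 months.

107 months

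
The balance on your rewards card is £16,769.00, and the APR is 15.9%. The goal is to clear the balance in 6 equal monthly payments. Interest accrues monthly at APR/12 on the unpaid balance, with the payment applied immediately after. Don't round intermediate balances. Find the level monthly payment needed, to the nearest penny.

£2,925.87

Monthly rate r = 15.9%/12 = 1.325% = 0.01325.
Level-payment amortization: P = B₀·r / (1 − (1+r)^(−n)) = 16769.00·0.01325 / (1 − 1.01325^(−6)).
Denominator 1 − (1+r)^(−6) = 0.0759396717.
P = 222.189 / 0.0759396717 ≈ 2925.87.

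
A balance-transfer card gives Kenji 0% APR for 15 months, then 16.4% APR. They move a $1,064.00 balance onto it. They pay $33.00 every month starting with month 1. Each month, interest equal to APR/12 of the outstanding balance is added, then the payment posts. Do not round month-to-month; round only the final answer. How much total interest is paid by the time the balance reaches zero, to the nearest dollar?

Promo months 1–15 at r₀ = 0%/12 = 0; months 16+ at r₁ = 16.4%/12 = 0.0136667.
After month 15 (no interest yet): B = $1,064.00 − 15·$33.00 = $569.00.
Then at r₁ with $33.00/mo: n₂ = −ln(1 − r₁·B/P)/ln(1+r₁) ≈ 19.80 → 20 more payments.
Total paid = 34·$33.00 + $26.33 = $1,148.33; interest = $1,148.33 − $1,064.00 = $84.33.

$84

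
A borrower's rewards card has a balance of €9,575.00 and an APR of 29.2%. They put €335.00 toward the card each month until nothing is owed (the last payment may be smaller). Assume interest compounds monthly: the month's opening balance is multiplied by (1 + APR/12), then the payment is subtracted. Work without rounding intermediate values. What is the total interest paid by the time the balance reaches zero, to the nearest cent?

€6,994.53

Monthly rate r = 29.2%/12 = 2.43333% = 0.0243333.
Payoff takes n = ⌈−ln(1 − rB₀/P)/ln(1+r)⌉ = ⌈49.458⌉ = 50 payments; the last is €154.53.
Total paid = 49·€335.00 + €154.53 = €16,569.53.
Total interest = total paid − principal = €16,569.53 − €9,575.00 = €6,994.53.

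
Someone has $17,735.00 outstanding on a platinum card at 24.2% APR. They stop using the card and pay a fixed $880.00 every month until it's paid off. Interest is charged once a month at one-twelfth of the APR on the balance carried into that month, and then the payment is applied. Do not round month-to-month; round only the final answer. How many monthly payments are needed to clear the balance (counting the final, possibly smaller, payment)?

27 payments

Monthly rate r = 24.2%/12 = 2.01667% = 0.0201667.
Recurrence: B ← B·(1+r) − $880.00.
Month 1: interest $357.66; balance after payment $17,212.66.
Month 2: interest $347.12; balance after payment $16,679.78.
Closed form: n = −ln(1 − rB₀/P)/ln(1+r) = −ln(0.59357)/ln(1.02017) ≈ 26.124, so the balance reaches zero during payment 27.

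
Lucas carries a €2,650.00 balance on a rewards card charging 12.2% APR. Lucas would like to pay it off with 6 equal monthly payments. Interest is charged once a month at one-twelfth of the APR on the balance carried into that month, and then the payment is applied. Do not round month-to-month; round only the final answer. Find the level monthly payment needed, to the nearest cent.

€457.52

Monthly rate r = 12.2%/12 = 1.01667% = 0.0101667.
Level-payment amortization: P = B₀·r / (1 − (1+r)^(−n)) = 2650.00·0.0101667 / (1 − 1.01017^(−6)).
Denominator 1 − (1+r)^(−6) = 0.0588869443.
P = 26.9417 / 0.0588869443 ≈ 457.52.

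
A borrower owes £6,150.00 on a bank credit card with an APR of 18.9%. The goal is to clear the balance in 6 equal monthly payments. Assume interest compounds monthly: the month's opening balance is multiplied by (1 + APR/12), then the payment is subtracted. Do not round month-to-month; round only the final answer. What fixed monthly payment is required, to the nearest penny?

£1,082.24

Monthly rate r = 18.9%/12 = 1.575% = 0.01575.
Level-payment amortization: P = B₀·r / (1 − (1+r)^(−n)) = 6150.00·0.01575 / (1 − 1.01575^(−6)).
Denominator 1 − (1+r)^(−6) = 0.0895019626.
P = 96.8625 / 0.0895019626 ≈ 1082.24.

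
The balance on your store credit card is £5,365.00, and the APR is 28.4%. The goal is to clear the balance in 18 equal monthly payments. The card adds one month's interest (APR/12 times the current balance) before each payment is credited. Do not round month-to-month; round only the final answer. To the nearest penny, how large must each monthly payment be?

£369.50

Monthly rate r = 28.4%/12 = 2.36667% = 0.0236667.
Level-payment amortization: P = B₀·r / (1 − (1+r)^(−n)) = 5365.00·0.0236667 / (1 − 1.02367^(−18)).
Denominator 1 − (1+r)^(−18) = 0.343634283.
P = 126.972 / 0.343634283 ≈ 369.50.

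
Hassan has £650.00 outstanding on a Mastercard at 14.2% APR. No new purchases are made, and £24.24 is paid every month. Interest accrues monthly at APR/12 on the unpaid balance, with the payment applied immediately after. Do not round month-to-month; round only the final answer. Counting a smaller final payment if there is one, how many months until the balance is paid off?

Monthly rate r = 14.2%/12 = 1.18333% = 0.0118333.
Recurrence: B ← B·(1+r) − £24.24.
Month 1: interest £7.69; balance after payment £633.45.
Month 2: interest £7.50; balance after payment £616.71.
Closed form: n = −ln(1 − rB₀/P)/ln(1+r) = −ln(0.68269)/ln(1.01183) ≈ 32.448, so the balance reaches zero during payment 33.

33 months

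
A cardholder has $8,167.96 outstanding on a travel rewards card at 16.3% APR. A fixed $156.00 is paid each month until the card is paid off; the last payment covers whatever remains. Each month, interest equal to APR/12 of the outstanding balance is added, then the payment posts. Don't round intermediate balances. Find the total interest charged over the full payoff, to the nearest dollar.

Monthly rate r = 16.3%/12 = 1.35833% = 0.0135833.
Payoff takes n = ⌈−ln(1 − rB₀/P)/ln(1+r)⌉ = ⌈92.058⌉ = 93 payments; the last is $9.15.
Total paid = 92·$156.00 + $9.15 = $14,361.15.
Total interest = total paid − principal = $14,361.15 − $8,167.96 = $6,193.19.

$6,193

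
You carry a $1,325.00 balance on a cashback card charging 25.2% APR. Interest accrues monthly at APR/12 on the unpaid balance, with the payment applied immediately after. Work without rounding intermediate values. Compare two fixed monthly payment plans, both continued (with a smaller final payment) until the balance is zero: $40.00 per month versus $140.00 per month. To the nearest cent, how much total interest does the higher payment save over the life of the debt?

$796.49

Monthly rate r = 25.2%/12 = 2.1% = 0.021.
At $40.00/mo: n = ⌈−ln(1 − rB₀/P)/ln(1+r)⌉ = 58 payments (last $9.49); total interest = total paid − $1,325.00 = $964.49.
At $140.00/mo: 11 payments (last $93.00); total interest $168.00.
Interest saved = $964.49 − $168.00 = $796.49.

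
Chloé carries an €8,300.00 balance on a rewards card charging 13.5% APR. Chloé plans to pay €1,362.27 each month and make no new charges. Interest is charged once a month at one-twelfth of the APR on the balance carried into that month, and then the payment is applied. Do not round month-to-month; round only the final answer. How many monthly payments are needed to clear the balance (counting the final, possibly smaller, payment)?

Monthly rate r = 13.5%/12 = 1.125% = 0.01125.
Recurrence: B ← B·(1+r) − €1,362.27.
Month 1: interest €93.38; balance after payment €7,031.10.
Month 2: interest €79.10; balance after payment €5,747.93.
Closed form: n = −ln(1 − rB₀/P)/ln(1+r) = −ln(0.93146)/ln(1.01125) ≈ 6.347, so the balance reaches zero during payment 7.

7 payments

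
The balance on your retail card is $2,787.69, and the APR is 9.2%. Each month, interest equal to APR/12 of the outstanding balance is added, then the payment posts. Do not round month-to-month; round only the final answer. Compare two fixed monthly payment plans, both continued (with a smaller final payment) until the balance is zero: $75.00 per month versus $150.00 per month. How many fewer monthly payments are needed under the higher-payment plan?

Monthly rate r = 9.2%/12 = 0.766667% = 0.00766667.
At $75.00/mo: n = ⌈−ln(1 − rB₀/P)/ln(1+r)⌉ = 44 payments (last $68.89); total interest = total paid − $2,787.69 = $506.20.
At $150.00/mo: 21 payments (last $19.01); total interest $231.32.
Payments saved = 44 − 21 = 23.

23 fewer payments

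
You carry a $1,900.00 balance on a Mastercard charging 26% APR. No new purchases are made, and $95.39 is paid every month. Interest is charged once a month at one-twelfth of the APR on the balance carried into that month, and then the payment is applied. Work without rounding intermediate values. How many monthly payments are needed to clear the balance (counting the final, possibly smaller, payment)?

27 months

Monthly rate r = 26%/12 = 2.16667% = 0.0216667.
Recurrence: B ← B·(1+r) − $95.39.
Month 1: interest $41.17; balance after payment $1,845.78.
Month 2: interest $39.99; balance after payment $1,790.38.
Closed form: n = −ln(1 − rB₀/P)/ln(1+r) = −ln(0.56844)/ln(1.02167) ≈ 26.352, so the balance reaches zero during payment 27.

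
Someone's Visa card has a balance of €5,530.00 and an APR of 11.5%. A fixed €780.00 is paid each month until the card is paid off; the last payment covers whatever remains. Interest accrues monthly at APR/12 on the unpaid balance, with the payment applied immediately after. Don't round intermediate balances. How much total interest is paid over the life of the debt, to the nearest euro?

€225

Monthly rate r = 11.5%/12 = 0.958333% = 0.00958333.
Payoff takes n = ⌈−ln(1 − rB₀/P)/ln(1+r)⌉ = ⌈7.377⌉ = 8 payments; the last is €295.10.
Total paid = 7·€780.00 + €295.10 = €5,755.10.
Total interest = total paid − principal = €5,755.10 − €5,530.00 = €225.10.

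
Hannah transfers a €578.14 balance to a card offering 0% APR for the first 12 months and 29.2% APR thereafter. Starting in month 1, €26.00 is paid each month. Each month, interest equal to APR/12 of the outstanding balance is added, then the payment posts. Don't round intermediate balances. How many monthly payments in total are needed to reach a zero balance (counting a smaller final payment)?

Promo months 1–12 at r₀ = 0%/12 = 0; months 13+ at r₁ = 29.2%/12 = 0.0243333.
After month 12 (no interest yet): B = €578.14 − 12·€26.00 = €266.14.
Then at r₁ with €26.00/mo: n₂ = −ln(1 − r₁·B/P)/ln(1+r₁) ≈ 11.91 → 12 more payments.

24 months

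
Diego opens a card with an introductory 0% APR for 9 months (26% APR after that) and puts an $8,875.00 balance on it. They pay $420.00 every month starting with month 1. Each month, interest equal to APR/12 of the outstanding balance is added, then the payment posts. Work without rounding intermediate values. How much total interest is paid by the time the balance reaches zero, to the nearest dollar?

Promo months 1–9 at r₀ = 0%/12 = 0; months 10+ at r₁ = 26%/12 = 0.0216667.
After month 9 (no interest yet): B = $8,875.00 − 9·$420.00 = $5,095.00.
Then at r₁ with $420.00/mo: n₂ = −ln(1 − r₁·B/P)/ln(1+r₁) ≈ 14.23 → 15 more payments.
Total paid = 23·$420.00 + $95.87 = $9,755.87; interest = $9,755.87 − $8,875.00 = $880.87.

$881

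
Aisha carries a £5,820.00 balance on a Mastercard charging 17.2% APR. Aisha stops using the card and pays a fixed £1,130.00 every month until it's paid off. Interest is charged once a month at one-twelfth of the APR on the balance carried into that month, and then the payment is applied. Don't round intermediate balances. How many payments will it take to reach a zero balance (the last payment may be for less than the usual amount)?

Monthly rate r = 17.2%/12 = 1.43333% = 0.0143333.
Recurrence: B ← B·(1+r) − £1,130.00.
Month 1: interest £83.42; balance after payment £4,773.42.
Month 2: interest £68.42; balance after payment £3,711.84.
Month 3: interest £53.20; balance after payment £2,635.04.
Month 4: interest £37.77; balance after payment £1,542.81.
Month 5: interest £22.11; balance after payment £434.92.
Month 6: interest £6.23; balance after payment £0.00.

6 months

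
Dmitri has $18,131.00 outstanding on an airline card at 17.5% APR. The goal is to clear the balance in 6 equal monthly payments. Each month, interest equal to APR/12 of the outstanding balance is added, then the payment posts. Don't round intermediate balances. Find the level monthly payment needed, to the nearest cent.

Monthly rate r = 17.5%/12 = 1.45833% = 0.0145833.
Level-payment amortization: P = B₀·r / (1 − (1+r)^(−n)) = 18131.00·0.0145833 / (1 − 1.01458^(−6)).
Denominator 1 − (1+r)^(−6) = 0.0832020005.
P = 264.41 / 0.0832020005 ≈ 3177.93.

$3,177.93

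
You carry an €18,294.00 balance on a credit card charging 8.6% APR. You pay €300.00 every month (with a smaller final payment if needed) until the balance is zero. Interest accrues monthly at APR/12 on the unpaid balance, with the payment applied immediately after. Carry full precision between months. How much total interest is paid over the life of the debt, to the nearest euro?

Monthly rate r = 8.6%/12 = 0.716667% = 0.00716667.
Payoff takes n = ⌈−ln(1 − rB₀/P)/ln(1+r)⌉ = ⌈80.452⌉ = 81 payments; the last is €135.89.
Total paid = 80·€300.00 + €135.89 = €24,135.89.
Total interest = total paid − principal = €24,135.89 − €18,294.00 = €5,841.89.

€5,842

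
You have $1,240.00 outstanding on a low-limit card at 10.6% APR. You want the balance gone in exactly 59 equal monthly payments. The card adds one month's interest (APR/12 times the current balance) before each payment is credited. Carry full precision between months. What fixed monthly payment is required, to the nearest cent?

$27.06

Monthly rate r = 10.6%/12 = 0.883333% = 0.00883333.
Level-payment amortization: P = B₀·r / (1 − (1+r)^(−n)) = 1240.00·0.00883333 / (1 − 1.00883^(−59)).
Denominator 1 − (1+r)^(−59) = 0.404812212.
P = 10.9533 / 0.404812212 ≈ 27.06.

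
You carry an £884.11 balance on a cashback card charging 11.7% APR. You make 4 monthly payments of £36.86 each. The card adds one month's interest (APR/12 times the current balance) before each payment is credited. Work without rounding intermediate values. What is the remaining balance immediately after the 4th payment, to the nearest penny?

Monthly rate r = 11.7%/12 = 0.975% = 0.00975.
Each month: B ← B·(1+r) − £36.86.
Month 1: interest £8.62; balance after payment £855.87.
Month 2: interest £8.34; balance after payment £827.35.
Month 3: interest £8.07; balance after payment £798.56.
Month 4: interest £7.79; balance after payment £769.49.

£769.49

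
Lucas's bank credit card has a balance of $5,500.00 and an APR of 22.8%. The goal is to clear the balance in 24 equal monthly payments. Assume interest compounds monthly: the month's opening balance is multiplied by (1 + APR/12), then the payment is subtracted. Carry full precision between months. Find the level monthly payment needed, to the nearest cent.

$287.51

Monthly rate r = 22.8%/12 = 1.9% = 0.019.
Level-payment amortization: P = B₀·r / (1 − (1+r)^(−n)) = 5500.00·0.019 / (1 − 1.019^(−24)).
Denominator 1 − (1+r)^(−24) = 0.363468964.
P = 104.5 / 0.363468964 ≈ 287.51.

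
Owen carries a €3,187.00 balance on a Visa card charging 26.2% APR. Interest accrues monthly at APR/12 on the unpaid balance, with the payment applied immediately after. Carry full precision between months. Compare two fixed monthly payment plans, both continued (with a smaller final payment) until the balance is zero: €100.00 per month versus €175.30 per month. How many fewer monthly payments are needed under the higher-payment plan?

32 fewer payments

Monthly rate r = 26.2%/12 = 2.18333% = 0.0218333.
At €100.00/mo: n = ⌈−ln(1 − rB₀/P)/ln(1+r)⌉ = 56 payments (last €10.52); total interest = total paid − €3,187.00 = €2,323.52.
At €175.30/mo: 24 payments (last €73.25); total interest €918.15.
Payments saved = 56 − 24 = 32.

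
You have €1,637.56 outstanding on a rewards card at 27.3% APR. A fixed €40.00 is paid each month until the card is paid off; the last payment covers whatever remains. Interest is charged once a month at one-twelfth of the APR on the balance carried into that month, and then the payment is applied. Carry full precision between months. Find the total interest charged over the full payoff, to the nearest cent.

€3,126.03

Monthly rate r = 27.3%/12 = 2.275% = 0.02275.
Payoff takes n = ⌈−ln(1 − rB₀/P)/ln(1+r)⌉ = ⌈119.089⌉ = 120 payments; the last is €3.59.
Total paid = 119·€40.00 + €3.59 = €4,763.59.
Total interest = total paid − principal = €4,763.59 − €1,637.56 = €3,126.03.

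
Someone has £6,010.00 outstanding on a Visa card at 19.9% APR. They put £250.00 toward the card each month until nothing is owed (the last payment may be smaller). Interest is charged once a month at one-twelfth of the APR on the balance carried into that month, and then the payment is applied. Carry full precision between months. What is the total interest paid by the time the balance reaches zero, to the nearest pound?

£1,721

Monthly rate r = 19.9%/12 = 1.65833% = 0.0165833.
Payoff takes n = ⌈−ln(1 − rB₀/P)/ln(1+r)⌉ = ⌈30.923⌉ = 31 payments; the last is £230.89.
Total paid = 30·£250.00 + £230.89 = £7,730.89.
Total interest = total paid − principal = £7,730.89 − £6,010.00 = £1,720.89.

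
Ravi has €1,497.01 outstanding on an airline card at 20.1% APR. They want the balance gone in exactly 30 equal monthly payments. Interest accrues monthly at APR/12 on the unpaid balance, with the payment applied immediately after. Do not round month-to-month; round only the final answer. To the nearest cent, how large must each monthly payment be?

€63.89

Monthly rate r = 20.1%/12 = 1.675% = 0.01675.
Level-payment amortization: P = B₀·r / (1 − (1+r)^(−n)) = 1497.01·0.01675 / (1 − 1.01675^(−30)).
Denominator 1 − (1+r)^(−30) = 0.392460432.
P = 25.0749 / 0.392460432 ≈ 63.89.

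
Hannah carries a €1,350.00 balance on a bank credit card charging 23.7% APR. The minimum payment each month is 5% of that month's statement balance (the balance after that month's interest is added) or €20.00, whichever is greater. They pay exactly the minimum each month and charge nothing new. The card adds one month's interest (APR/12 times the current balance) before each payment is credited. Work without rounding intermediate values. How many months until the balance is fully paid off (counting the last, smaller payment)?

64 months

Monthly rate r = 23.7%/12 = 1.975% = 0.01975.
While 5% of the post-interest balance exceeds €20.00, each month B ← (B·(1+r))·(1 − 0.05), i.e. B shrinks by the factor (1+r)·0.95 = 0.96876.
This holds for months 1–39. Entering month 40 the balance is €391.57; 5% of the post-interest balance is now below €20.00, so the flat €20.00 minimum applies from here.
From month 40 a fixed €20.00 at rate r clears €391.57 in 25 more payments. Total: 39 + 25 = 64 months.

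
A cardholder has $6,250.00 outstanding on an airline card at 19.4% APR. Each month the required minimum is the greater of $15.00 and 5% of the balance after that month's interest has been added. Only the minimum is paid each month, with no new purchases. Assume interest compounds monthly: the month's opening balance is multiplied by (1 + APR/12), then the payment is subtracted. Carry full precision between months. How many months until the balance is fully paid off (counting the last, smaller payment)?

111 months

Monthly rate r = 19.4%/12 = 1.61667% = 0.0161667.
While 5% of the post-interest balance exceeds $15.00, each month B ← (B·(1+r))·(1 − 0.05), i.e. B shrinks by the factor (1+r)·0.95 = 0.96536.
This holds for months 1–87. Entering month 88 the balance is $290.93; 5% of the post-interest balance is now below $15.00, so the flat $15.00 minimum applies from here.
From month 88 a fixed $15.00 at rate r clears $290.93 in 24 more payments. Total: 87 + 24 = 111 months.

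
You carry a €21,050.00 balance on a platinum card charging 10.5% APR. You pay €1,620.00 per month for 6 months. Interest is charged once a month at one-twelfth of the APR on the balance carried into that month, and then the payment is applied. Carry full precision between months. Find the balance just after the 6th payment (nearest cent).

€12,244.46

Monthly rate r = 10.5%/12 = 0.875% = 0.00875.
Each month: B ← B·(1+r) − €1,620.00.
Month 1: interest €184.19; balance after payment €19,614.19.
Month 2: interest €171.62; balance after payment €18,165.81.
Month 3: interest €158.95; balance after payment €16,704.76.
Month 4: interest €146.17; balance after payment €15,230.93.
Month 5: interest €133.27; balance after payment €13,744.20.
Month 6: interest €120.26; balance after payment €12,244.46.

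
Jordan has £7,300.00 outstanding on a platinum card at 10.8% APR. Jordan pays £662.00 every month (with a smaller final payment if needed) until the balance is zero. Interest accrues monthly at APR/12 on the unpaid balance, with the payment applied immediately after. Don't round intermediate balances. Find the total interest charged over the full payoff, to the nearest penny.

£423.35

Monthly rate r = 10.8%/12 = 0.9% = 0.009.
Payoff takes n = ⌈−ln(1 − rB₀/P)/ln(1+r)⌉ = ⌈11.666⌉ = 12 payments; the last is £441.35.
Total paid = 11·£662.00 + £441.35 = £7,723.35.
Total interest = total paid − principal = £7,723.35 − £7,300.00 = £423.35.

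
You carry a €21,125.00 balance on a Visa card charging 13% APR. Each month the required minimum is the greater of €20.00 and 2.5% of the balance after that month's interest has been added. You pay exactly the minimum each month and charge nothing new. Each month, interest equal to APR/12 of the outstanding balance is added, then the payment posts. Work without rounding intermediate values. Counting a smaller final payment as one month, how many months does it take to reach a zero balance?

278 months

Monthly rate r = 13%/12 = 1.08333% = 0.0108333.
While 2.5% of the post-interest balance exceeds €20.00, each month B ← (B·(1+r))·(1 − 0.025), i.e. B shrinks by the factor (1+r)·0.975 = 0.98556.
This holds for months 1–226. Entering month 227 the balance is €789.62; 2.5% of the post-interest balance is now below €20.00, so the flat €20.00 minimum applies from here.
From month 227 a fixed €20.00 at rate r clears €789.62 in 52 more payments. Total: 226 + 52 = 278 months.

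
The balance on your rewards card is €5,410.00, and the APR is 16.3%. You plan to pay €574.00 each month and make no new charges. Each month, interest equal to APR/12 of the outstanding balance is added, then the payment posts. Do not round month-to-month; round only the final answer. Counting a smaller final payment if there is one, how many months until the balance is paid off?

11 payments

Monthly rate r = 16.3%/12 = 1.35833% = 0.0135833.
Recurrence: B ← B·(1+r) − €574.00.
Month 1: interest €73.49; balance after payment €4,909.49.
Month 2: interest €66.69; balance after payment €4,402.17.
Closed form: n = −ln(1 − rB₀/P)/ln(1+r) = −ln(0.87198)/ln(1.01358) ≈ 10.154, so the balance reaches zero during payment 11.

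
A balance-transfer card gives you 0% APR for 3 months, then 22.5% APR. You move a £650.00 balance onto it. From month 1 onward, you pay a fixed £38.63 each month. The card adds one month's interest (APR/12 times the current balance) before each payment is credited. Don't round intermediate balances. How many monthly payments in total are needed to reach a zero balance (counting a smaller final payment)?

20 payments

Promo months 1–3 at r₀ = 0%/12 = 0; months 4+ at r₁ = 22.5%/12 = 0.01875.
After month 3 (no interest yet): B = £650.00 − 3·£38.63 = £534.11.
Then at r₁ with £38.63/mo: n₂ = −ln(1 − r₁·B/P)/ln(1+r₁) ≈ 16.15 → 17 more payments.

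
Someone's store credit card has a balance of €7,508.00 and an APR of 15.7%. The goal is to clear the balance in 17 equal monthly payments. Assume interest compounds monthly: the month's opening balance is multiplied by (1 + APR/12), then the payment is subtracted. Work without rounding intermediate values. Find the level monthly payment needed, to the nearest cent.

Monthly rate r = 15.7%/12 = 1.30833% = 0.0130833.
Level-payment amortization: P = B₀·r / (1 − (1+r)^(−n)) = 7508.00·0.0130833 / (1 − 1.01308^(−17)).
Denominator 1 − (1+r)^(−17) = 0.198262682.
P = 98.2297 / 0.198262682 ≈ 495.45.

€495.45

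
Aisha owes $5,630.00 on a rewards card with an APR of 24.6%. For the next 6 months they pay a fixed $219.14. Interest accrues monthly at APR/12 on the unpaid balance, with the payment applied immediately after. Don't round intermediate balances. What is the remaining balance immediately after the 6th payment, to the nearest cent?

$4,974.87

Monthly rate r = 24.6%/12 = 2.05% = 0.0205.
Each month: B ← B·(1+r) − $219.14.
Month 1: interest $115.42; balance after payment $5,526.27.
Month 2: interest $113.29; balance after payment $5,420.42.
Month 3: interest $111.12; balance after payment $5,312.40.
Month 4: interest $108.90; balance after payment $5,202.17.
Month 5: interest $106.64; balance after payment $5,089.67.
Month 6: interest $104.34; balance after payment $4,974.87.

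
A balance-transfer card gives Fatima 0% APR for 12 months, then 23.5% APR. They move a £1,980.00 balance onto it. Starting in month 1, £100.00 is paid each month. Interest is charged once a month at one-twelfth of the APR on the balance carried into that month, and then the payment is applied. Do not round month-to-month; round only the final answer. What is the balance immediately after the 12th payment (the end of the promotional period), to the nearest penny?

Promo months 1–12 at r₀ = 0%/12 = 0; months 13+ at r₁ = 23.5%/12 = 0.0195833.
After month 12 (no interest yet): B = £1,980.00 − 12·£100.00 = £780.00.

£780.00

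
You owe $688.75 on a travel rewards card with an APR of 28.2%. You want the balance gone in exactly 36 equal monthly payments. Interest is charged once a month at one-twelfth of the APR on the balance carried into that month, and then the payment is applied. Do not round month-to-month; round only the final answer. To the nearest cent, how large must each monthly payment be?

Monthly rate r = 28.2%/12 = 2.35% = 0.0235.
Level-payment amortization: P = B₀·r / (1 − (1+r)^(−n)) = 688.75·0.0235 / (1 − 1.0235^(−36)).
Denominator 1 − (1+r)^(−36) = 0.56665129.
P = 16.1856 / 0.56665129 ≈ 28.56.

$28.56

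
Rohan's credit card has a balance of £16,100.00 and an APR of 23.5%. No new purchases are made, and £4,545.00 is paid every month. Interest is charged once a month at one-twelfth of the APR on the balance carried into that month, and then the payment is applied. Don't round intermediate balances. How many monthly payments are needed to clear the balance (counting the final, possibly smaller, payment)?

Monthly rate r = 23.5%/12 = 1.95833% = 0.0195833.
Recurrence: B ← B·(1+r) − £4,545.00.
Month 1: interest £315.29; balance after payment £11,870.29.
Month 2: interest £232.46; balance after payment £7,557.75.
Month 3: interest £148.01; balance after payment £3,160.76.
Month 4: interest £61.90; balance after payment £0.00.

4 months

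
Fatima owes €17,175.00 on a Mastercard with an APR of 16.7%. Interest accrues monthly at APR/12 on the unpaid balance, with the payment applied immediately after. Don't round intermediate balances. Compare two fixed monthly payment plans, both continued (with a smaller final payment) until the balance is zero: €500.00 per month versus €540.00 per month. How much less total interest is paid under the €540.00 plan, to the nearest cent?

Monthly rate r = 16.7%/12 = 1.39167% = 0.0139167.
At €500.00/mo: n = ⌈−ln(1 − rB₀/P)/ln(1+r)⌉ = 48 payments (last €21.33); total interest = total paid − €17,175.00 = €6,346.33.
At €540.00/mo: 43 payments (last €159.05); total interest €5,664.05.
Interest saved = €6,346.33 − €5,664.05 = €682.28.

€682.28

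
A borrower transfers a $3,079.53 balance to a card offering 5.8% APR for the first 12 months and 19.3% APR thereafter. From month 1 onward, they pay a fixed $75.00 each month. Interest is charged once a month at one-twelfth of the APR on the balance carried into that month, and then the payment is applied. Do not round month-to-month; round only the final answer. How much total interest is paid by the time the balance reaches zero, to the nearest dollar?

Promo months 1–12 at r₀ = 5.8%/12 = 0.00483333; months 13+ at r₁ = 19.3%/12 = 0.0160833.
After month 12: iterate B ← B·(1+r₀) − $75.00 for 12 months → $2,338.65.
Then at r₁ with $75.00/mo: n₂ = −ln(1 − r₁·B/P)/ln(1+r₁) ≈ 43.63 → 44 more payments.
Total paid = 55·$75.00 + $47.58 = $4,172.58; interest = $4,172.58 − $3,079.53 = $1,093.05.

$1,093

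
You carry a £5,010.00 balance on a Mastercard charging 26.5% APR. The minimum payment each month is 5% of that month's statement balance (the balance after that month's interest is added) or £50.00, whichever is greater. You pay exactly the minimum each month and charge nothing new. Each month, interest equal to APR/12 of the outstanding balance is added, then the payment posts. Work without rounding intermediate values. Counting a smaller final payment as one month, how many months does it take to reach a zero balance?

Monthly rate r = 26.5%/12 = 2.20833% = 0.0220833.
While 5% of the post-interest balance exceeds £50.00, each month B ← (B·(1+r))·(1 − 0.05), i.e. B shrinks by the factor (1+r)·0.95 = 0.97098.
This holds for months 1–56. Entering month 57 the balance is £962.93; 5% of the post-interest balance is now below £50.00, so the flat £50.00 minimum applies from here.
From month 57 a fixed £50.00 at rate r clears £962.93 in 26 more payments. Total: 56 + 26 = 82 months.

82 months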